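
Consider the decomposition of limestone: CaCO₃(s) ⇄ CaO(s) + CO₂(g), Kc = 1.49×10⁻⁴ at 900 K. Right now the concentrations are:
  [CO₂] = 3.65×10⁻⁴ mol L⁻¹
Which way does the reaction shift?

reverse (toward reactants)

(CaCO₃, CaO are pure solids — omitted from Qc.)
Qc = [CO₂] = 3.65×10⁻⁴
Qc = 3.65×10⁻⁴ > Kc = 1.49×10⁻⁴, so the reverse reaction proceeds.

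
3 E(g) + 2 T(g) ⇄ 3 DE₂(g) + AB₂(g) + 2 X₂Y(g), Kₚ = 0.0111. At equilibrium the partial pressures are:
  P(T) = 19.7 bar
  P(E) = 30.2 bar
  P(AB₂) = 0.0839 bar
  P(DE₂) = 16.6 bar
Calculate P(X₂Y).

P(X₂Y) = 17.6 bar

At equilibrium, Kₚ = P(DE₂)³·P(AB₂)·P(X₂Y)² / (P(E)³·P(T)²) = 0.0111.
(16.6)³·(0.0839)·(P(X₂Y))² / ((30.2)³·(19.7)²) = 0.0111
P(X₂Y)² = 309 ⇒ P(X₂Y) = 17.6 bar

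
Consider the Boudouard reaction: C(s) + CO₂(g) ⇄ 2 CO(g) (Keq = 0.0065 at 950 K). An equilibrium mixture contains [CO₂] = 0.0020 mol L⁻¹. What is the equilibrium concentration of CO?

[CO] = 0.0036 mol L⁻¹

(C is a pure solid — omitted from Keq.)
At equilibrium, Keq = [CO]² / [CO₂] = 0.0065.
([CO])² / (0.0020) = 0.0065
[CO]² = 1.30e-5 ⇒ [CO] = 0.0036 mol L⁻¹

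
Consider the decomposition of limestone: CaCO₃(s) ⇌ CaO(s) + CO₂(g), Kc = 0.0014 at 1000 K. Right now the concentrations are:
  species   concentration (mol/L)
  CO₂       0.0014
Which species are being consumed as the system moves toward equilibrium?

(CaCO₃, CaO are pure solids — omitted from Qc.)
Qc = [CO₂] = 0.0014
Qc = 0.0014 = Kc; the system is at equilibrium.

none (at equilibrium)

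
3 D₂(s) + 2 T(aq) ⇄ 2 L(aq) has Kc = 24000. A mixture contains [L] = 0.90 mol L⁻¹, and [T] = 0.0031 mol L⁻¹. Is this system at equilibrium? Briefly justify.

(D₂ is a pure solid — omitted from Qc.)
Qc = [L]² / [T]² = (0.90)² / (0.0031)² = 84000
Qc = 84000 > Kc = 24000: net reverse reaction.

no; Q > K, reaction proceeds in reverse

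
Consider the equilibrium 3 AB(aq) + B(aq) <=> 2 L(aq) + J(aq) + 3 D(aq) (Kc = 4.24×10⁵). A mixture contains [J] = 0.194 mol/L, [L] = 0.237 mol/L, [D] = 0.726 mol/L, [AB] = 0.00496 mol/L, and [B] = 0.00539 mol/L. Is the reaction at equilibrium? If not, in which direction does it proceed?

Qc = [L]²·[J]·[D]³ / ([AB]³·[B]) = (0.237)²·(0.194)·(0.726)³ / ((0.00496)³·(0.00539)) = 6.34×10⁶
Qc = 6.34×10⁶ > Kc = 4.24×10⁵, so the reverse reaction proceeds.

reverse (toward reactants)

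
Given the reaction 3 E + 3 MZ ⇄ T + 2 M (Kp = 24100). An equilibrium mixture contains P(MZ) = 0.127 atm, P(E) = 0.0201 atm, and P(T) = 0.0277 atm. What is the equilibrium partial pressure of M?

At equilibrium, Kp = P(T)·P(M)² / (P(E)³·P(MZ)³) = 24100.
(0.0277)·(P(M))² / ((0.0201)³·(0.127)³) = 24100
P(M)² = 0.0145 ⇒ P(M) = 0.120 atm

P(M) = 0.120 atm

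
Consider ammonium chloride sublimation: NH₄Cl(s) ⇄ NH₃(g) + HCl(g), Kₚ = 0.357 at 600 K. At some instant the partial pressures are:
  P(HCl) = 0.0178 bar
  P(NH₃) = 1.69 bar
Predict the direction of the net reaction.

(NH₄Cl is a pure solid — omitted from Qₚ.)
Qₚ = P(NH₃)·P(HCl) = (1.69)·(0.0178) = 0.0301
Qₚ = 0.0301 < Kₚ = 0.357, so the forward reaction proceeds.

to the right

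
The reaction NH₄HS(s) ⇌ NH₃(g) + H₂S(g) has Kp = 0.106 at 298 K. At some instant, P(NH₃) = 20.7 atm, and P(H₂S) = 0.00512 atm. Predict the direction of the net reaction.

neither direction; the system is at equilibrium

(NH₄HS is a pure solid — omitted from Qp.)
Qp = P(NH₃)·P(H₂S) = (20.7)·(0.00512) = 0.106
Qp = 0.106 = Kp, so the system is already at equilibrium.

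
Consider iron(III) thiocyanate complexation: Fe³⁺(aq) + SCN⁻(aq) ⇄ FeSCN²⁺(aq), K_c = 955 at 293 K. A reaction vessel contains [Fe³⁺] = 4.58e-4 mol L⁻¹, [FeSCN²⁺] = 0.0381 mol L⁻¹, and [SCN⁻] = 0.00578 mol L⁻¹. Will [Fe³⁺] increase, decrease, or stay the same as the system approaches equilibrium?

increase

Q_c = [FeSCN²⁺] / ([Fe³⁺]·[SCN⁻]) = (0.0381) / ((4.58e-4)·(0.00578)) = 14400
Q_c = 14400 > K_c = 955: net reverse reaction.
Fe³⁺ is a reactant, so it increases.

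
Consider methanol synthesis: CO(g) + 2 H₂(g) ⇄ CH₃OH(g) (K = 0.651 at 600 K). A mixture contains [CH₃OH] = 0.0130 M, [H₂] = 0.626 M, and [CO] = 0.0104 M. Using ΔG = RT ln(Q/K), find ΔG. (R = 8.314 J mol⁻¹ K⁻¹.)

ΔG = 7.93 kJ/mol

Q = [CH₃OH] / ([CO]·[H₂]²) = (0.0130) / ((0.0104)·(0.626)²) = 3.19
ΔG = RT ln(Q/K) = (8.314 J mol⁻¹ K⁻¹)(600 K) × ln(3.19/0.651)
   = (4.988 kJ/mol)(1.589) = 7.93 kJ/mol
ΔG > 0, so the forward reaction is non-spontaneous (proceeds in reverse).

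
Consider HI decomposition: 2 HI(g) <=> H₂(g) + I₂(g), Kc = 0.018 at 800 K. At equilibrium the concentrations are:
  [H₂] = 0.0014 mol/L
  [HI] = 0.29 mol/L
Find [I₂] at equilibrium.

[I₂] = 1.1 mol/L

At equilibrium, Kc = [H₂]·[I₂] / [HI]² = 0.018.
(0.0014)·([I₂]) / (0.29)² = 0.018
[I₂] = 1.08 = 1.1 mol/L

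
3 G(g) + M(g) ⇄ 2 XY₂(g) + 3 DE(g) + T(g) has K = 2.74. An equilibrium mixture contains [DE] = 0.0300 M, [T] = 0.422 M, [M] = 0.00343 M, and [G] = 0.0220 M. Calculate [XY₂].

At equilibrium, K = [XY₂]²·[DE]³·[T] / ([G]³·[M]) = 2.74.
([XY₂])²·(0.0300)³·(0.422) / ((0.0220)³·(0.00343)) = 2.74
[XY₂]² = 0.00878 ⇒ [XY₂] = 0.0937 M

[XY₂] = 0.0937 M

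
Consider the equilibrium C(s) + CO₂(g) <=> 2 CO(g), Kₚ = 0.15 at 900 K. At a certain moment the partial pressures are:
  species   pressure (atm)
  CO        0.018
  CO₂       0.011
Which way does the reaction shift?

toward products

(C is a pure solid — omitted from Qₚ.)
Qₚ = P(CO)² / P(CO₂) = (0.018)² / (0.011) = 0.029
Qₚ = 0.029 < Kₚ = 0.15, so the forward reaction proceeds.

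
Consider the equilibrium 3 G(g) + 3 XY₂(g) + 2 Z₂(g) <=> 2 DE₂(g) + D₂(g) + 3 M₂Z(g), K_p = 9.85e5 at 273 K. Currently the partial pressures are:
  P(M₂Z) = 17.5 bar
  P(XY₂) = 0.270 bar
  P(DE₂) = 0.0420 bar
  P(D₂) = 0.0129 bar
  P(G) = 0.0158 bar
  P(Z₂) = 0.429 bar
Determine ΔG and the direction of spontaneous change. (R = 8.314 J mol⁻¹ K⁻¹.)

ΔG = 4.90 kJ/mol; the forward reaction is non-spontaneous

Q_p = P(DE₂)²·P(D₂)·P(M₂Z)³ / (P(G)³·P(XY₂)³·P(Z₂)²) = (0.0420)²·(0.0129)·(17.5)³ / ((0.0158)³·(0.270)³·(0.429)²) = 8.54e6
ΔG = RT ln(Q_p/K_p) = (8.314 J mol⁻¹ K⁻¹)(273 K) × ln(8.54e6/9.85e5)
   = (2.270 kJ/mol)(2.160) = 4.90 kJ/mol
ΔG > 0, so the forward reaction is non-spontaneous (proceeds in reverse).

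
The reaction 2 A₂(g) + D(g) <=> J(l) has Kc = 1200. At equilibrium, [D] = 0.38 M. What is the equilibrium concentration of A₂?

(J is a pure liquid — omitted from Kc.)
At equilibrium, Kc = 1 / ([A₂]²·[D]) = 1200.
1 / (([A₂])²·(0.38)) = 1200
[A₂]² = 0.00219 ⇒ [A₂] = 0.047 M

[A₂] = 0.047 M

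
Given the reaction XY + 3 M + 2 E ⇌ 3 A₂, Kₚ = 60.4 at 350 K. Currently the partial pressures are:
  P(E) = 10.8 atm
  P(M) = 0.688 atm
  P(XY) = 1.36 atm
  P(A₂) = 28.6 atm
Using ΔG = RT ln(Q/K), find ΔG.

ΔG = 5.86 kJ/mol

Qₚ = P(A₂)³ / (P(XY)·P(M)³·P(E)²) = (28.6)³ / ((1.36)·(0.688)³·(10.8)²) = 453
ΔG = RT ln(Qₚ/Kₚ) = (8.314 J mol⁻¹ K⁻¹)(350 K) × ln(453/60.4)
   = (2.910 kJ/mol)(2.015) = 5.86 kJ/mol
ΔG > 0, so the forward reaction is non-spontaneous (proceeds in reverse).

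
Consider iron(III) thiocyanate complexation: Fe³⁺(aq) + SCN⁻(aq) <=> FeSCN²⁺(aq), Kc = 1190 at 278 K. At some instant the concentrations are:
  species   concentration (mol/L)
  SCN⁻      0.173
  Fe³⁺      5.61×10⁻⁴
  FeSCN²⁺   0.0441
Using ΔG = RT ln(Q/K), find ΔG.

ΔG = -2.23 kJ/mol

Qc = [FeSCN²⁺] / ([Fe³⁺]·[SCN⁻]) = (0.0441) / ((5.61×10⁻⁴)·(0.173)) = 454
ΔG = RT ln(Qc/Kc) = (8.314 J mol⁻¹ K⁻¹)(278 K) × ln(454/1190)
   = (2.311 kJ/mol)(-0.9636) = -2.23 kJ/mol
ΔG < 0, so the forward reaction is spontaneous (proceeds forward).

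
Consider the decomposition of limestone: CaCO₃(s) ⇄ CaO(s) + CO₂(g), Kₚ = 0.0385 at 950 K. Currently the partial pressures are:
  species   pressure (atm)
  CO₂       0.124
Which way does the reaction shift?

(CaCO₃, CaO are pure solids — omitted from Qₚ.)
Qₚ = P(CO₂) = 0.124
Qₚ = 0.124 > Kₚ = 0.0385, so the reverse reaction proceeds.

toward reactants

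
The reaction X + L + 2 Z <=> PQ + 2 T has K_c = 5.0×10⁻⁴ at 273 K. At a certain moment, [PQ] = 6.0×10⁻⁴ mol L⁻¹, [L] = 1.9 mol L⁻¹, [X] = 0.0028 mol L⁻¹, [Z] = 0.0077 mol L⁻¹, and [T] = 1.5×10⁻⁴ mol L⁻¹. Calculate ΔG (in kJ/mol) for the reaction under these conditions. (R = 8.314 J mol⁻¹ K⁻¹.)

ΔG = -5.58 kJ/mol

Q_c = [PQ]·[T]² / ([X]·[L]·[Z]²) = (6.0×10⁻⁴)·(1.5×10⁻⁴)² / ((0.0028)·(1.9)·(0.0077)²) = 4.28×10⁻⁵
ΔG = RT ln(Q_c/K_c) = (8.314 J mol⁻¹ K⁻¹)(273 K) × ln(4.28×10⁻⁵/5.0×10⁻⁴)
   = (2.270 kJ/mol)(-2.458) = -5.58 kJ/mol
ΔG < 0, so the forward reaction is spontaneous (proceeds forward).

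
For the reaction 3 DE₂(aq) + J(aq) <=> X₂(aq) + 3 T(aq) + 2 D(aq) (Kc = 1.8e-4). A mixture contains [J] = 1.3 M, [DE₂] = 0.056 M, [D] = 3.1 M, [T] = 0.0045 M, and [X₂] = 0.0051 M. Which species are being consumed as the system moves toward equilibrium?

Qc = [X₂]·[T]³·[D]² / ([DE₂]³·[J]) = (0.0051)·(0.0045)³·(3.1)² / ((0.056)³·(1.3)) = 2.0e-5
Qc = 2.0e-5 < Kc = 1.8e-4: net forward reaction.

DE₂, J (reactants)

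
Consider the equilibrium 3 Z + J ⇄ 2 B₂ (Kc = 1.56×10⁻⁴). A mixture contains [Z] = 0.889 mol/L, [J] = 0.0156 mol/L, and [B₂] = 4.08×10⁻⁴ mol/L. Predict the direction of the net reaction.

in the forward direction

Qc = [B₂]² / ([Z]³·[J]) = (4.08×10⁻⁴)² / ((0.889)³·(0.0156)) = 1.52×10⁻⁵
Qc = 1.52×10⁻⁵ < Kc = 1.56×10⁻⁴, so the forward reaction proceeds.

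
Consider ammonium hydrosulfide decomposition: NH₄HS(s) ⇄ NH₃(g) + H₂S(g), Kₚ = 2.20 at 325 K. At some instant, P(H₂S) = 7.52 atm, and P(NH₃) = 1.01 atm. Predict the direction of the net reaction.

(NH₄HS is a pure solid — omitted from Qₚ.)
Qₚ = P(NH₃)·P(H₂S) = (1.01)·(7.52) = 7.60
Qₚ = 7.60 > Kₚ = 2.20, so the reverse reaction proceeds.

in the reverse direction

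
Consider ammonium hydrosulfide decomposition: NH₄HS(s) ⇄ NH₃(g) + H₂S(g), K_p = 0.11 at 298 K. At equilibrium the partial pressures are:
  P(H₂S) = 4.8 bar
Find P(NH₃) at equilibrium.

P(NH₃) = 0.023 bar

(NH₄HS is a pure solid — omitted from K_p.)
At equilibrium, K_p = P(NH₃)·P(H₂S) = 0.11.
(P(NH₃))·(4.8) = 0.11
P(NH₃) = 0.0229 = 0.023 bar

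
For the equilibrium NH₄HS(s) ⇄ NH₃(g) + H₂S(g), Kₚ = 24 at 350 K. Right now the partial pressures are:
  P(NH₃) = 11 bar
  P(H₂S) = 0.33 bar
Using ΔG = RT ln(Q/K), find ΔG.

ΔG = -5.50 kJ/mol

(NH₄HS is a pure solid — omitted from Qₚ.)
Qₚ = P(NH₃)·P(H₂S) = (11)·(0.33) = 3.63
ΔG = RT ln(Qₚ/Kₚ) = (8.314 J mol⁻¹ K⁻¹)(350 K) × ln(3.63/24)
   = (2.910 kJ/mol)(-1.889) = -5.50 kJ/mol
ΔG < 0, so the forward reaction is spontaneous (proceeds forward).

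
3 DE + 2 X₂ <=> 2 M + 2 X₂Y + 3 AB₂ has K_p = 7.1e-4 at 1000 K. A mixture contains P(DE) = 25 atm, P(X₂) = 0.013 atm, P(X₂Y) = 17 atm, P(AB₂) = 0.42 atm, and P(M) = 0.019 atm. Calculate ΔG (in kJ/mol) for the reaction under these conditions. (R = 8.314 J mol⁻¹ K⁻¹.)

Q_p = P(M)²·P(X₂Y)²·P(AB₂)³ / (P(DE)³·P(X₂)²) = (0.019)²·(17)²·(0.42)³ / ((25)³·(0.013)²) = 0.00293
ΔG = RT ln(Q_p/K_p) = (8.314 J mol⁻¹ K⁻¹)(1000 K) × ln(0.00293/7.1e-4)
   = (8.314 kJ/mol)(1.417) = 11.8 kJ/mol
ΔG > 0, so the forward reaction is non-spontaneous (proceeds in reverse).

ΔG = 11.8 kJ/mol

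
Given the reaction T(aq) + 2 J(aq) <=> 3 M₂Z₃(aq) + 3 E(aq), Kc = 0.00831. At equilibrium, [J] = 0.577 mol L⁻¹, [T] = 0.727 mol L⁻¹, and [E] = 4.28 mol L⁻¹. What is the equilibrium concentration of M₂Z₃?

[M₂Z₃] = 0.0295 mol L⁻¹

At equilibrium, Kc = [M₂Z₃]³·[E]³ / ([T]·[J]²) = 0.00831.
([M₂Z₃])³·(4.28)³ / ((0.727)·(0.577)²) = 0.00831
[M₂Z₃]³ = 2.57e-5 ⇒ [M₂Z₃] = 0.0295 mol L⁻¹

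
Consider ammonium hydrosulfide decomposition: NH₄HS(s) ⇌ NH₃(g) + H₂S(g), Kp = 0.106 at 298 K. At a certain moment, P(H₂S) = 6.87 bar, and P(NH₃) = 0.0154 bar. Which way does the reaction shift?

at equilibrium

(NH₄HS is a pure solid — omitted from Qp.)
Qp = P(NH₃)·P(H₂S) = (0.0154)·(6.87) = 0.106
Qp = 0.106 = Kp, so the system is already at equilibrium.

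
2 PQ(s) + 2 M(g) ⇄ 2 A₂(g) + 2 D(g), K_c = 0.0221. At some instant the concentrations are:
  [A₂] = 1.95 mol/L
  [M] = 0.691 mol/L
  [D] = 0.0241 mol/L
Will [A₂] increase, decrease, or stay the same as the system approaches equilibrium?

increase

(PQ is a pure solid — omitted from Q_c.)
Q_c = [A₂]²·[D]² / [M]² = (1.95)²·(0.0241)² / (0.691)² = 0.00463
Q_c = 0.00463 < K_c = 0.0221: net forward reaction.
A₂ is a product, so it increases.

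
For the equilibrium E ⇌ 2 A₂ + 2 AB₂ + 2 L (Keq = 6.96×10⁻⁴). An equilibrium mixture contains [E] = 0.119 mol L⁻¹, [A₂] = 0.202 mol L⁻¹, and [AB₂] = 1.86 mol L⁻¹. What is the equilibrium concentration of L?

[L] = 0.0242 mol L⁻¹

At equilibrium, Keq = [A₂]²·[AB₂]²·[L]² / [E] = 6.96×10⁻⁴.
(0.202)²·(1.86)²·([L])² / (0.119) = 6.96×10⁻⁴
[L]² = 5.87×10⁻⁴ ⇒ [L] = 0.0242 mol L⁻¹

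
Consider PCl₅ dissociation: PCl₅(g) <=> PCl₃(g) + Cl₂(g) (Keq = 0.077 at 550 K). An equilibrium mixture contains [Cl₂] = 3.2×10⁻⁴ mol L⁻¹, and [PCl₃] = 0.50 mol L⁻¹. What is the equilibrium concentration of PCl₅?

At equilibrium, Keq = [PCl₃]·[Cl₂] / [PCl₅] = 0.077.
(0.50)·(3.2×10⁻⁴) / ([PCl₅]) = 0.077
[PCl₅] = 0.00208 = 0.0021 mol L⁻¹

[PCl₅] = 0.0021 mol L⁻¹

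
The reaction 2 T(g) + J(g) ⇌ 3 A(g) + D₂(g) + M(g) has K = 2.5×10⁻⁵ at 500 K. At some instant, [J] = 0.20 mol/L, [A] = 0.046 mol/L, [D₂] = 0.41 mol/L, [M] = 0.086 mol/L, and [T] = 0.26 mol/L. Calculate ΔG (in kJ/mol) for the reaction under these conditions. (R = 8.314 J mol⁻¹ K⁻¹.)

Q = [A]³·[D₂]·[M] / ([T]²·[J]) = (0.046)³·(0.41)·(0.086) / ((0.26)²·(0.20)) = 2.54×10⁻⁴
ΔG = RT ln(Q/K) = (8.314 J mol⁻¹ K⁻¹)(500 K) × ln(2.54×10⁻⁴/2.5×10⁻⁵)
   = (4.157 kJ/mol)(2.318) = 9.64 kJ/mol
ΔG > 0, so the forward reaction is non-spontaneous (proceeds in reverse).

ΔG = 9.64 kJ/mol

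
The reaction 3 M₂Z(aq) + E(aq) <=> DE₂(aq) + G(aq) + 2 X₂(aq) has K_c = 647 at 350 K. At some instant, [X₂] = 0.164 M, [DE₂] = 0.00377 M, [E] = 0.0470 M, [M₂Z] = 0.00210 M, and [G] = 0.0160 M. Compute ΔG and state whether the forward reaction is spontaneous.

ΔG = 5.10 kJ/mol; the forward reaction is non-spontaneous

Q_c = [DE₂]·[G]·[X₂]² / ([M₂Z]³·[E]) = (0.00377)·(0.0160)·(0.164)² / ((0.00210)³·(0.0470)) = 3730
ΔG = RT ln(Q_c/K_c) = (8.314 J mol⁻¹ K⁻¹)(350 K) × ln(3730/647)
   = (2.910 kJ/mol)(1.752) = 5.10 kJ/mol
ΔG > 0, so the forward reaction is non-spontaneous (proceeds in reverse).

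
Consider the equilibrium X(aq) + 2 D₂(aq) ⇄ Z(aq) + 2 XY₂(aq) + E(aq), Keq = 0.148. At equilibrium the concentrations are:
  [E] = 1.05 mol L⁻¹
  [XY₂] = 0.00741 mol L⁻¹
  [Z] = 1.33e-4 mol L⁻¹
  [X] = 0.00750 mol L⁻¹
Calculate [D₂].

[D₂] = 0.00263 mol L⁻¹

At equilibrium, Keq = [Z]·[XY₂]²·[E] / ([X]·[D₂]²) = 0.148.
(1.33e-4)·(0.00741)²·(1.05) / ((0.00750)·([D₂])²) = 0.148
[D₂]² = 6.91e-6 ⇒ [D₂] = 0.00263 mol L⁻¹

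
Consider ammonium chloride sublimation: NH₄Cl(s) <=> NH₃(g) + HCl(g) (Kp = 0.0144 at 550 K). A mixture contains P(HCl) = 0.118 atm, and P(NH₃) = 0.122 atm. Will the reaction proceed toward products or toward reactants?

at equilibrium

(NH₄Cl is a pure solid — omitted from Qp.)
Qp = P(NH₃)·P(HCl) = (0.122)·(0.118) = 0.0144
Qp = 0.0144 = Kp, so the system is already at equilibrium.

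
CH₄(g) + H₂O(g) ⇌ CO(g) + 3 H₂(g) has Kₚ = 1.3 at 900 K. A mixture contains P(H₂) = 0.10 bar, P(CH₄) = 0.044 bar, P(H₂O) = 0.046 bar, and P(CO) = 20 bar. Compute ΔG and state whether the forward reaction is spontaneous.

Qₚ = P(CO)·P(H₂)³ / (P(CH₄)·P(H₂O)) = (20)·(0.10)³ / ((0.044)·(0.046)) = 9.88
ΔG = RT ln(Qₚ/Kₚ) = (8.314 J mol⁻¹ K⁻¹)(900 K) × ln(9.88/1.3)
   = (7.483 kJ/mol)(2.028) = 15.2 kJ/mol
ΔG > 0, so the forward reaction is non-spontaneous (proceeds in reverse).

ΔG = 15.2 kJ/mol; the forward reaction is non-spontaneous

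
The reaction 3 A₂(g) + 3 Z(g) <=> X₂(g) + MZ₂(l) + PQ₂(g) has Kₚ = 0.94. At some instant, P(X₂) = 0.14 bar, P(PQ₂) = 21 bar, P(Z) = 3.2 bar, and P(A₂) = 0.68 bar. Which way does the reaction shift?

to the right

(MZ₂ is a pure liquid — omitted from Qₚ.)
Qₚ = P(X₂)·P(PQ₂) / (P(A₂)³·P(Z)³) = (0.14)·(21) / ((0.68)³·(3.2)³) = 0.29
Qₚ = 0.29 < Kₚ = 0.94, so the forward reaction proceeds.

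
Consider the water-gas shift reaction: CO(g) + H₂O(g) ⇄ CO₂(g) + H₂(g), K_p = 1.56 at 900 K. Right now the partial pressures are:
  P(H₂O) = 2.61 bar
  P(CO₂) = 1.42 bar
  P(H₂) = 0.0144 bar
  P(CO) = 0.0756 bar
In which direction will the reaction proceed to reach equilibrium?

in the forward direction

Q_p = P(CO₂)·P(H₂) / (P(CO)·P(H₂O)) = (1.42)·(0.0144) / ((0.0756)·(2.61)) = 0.104
Q_p = 0.104 < K_p = 1.56, so the forward reaction proceeds.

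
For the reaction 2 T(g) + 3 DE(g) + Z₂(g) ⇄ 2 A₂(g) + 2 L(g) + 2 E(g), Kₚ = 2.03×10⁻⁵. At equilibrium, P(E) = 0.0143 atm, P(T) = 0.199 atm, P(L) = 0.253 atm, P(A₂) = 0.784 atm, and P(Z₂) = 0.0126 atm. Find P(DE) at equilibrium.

At equilibrium, Kₚ = P(A₂)²·P(L)²·P(E)² / (P(T)²·P(DE)³·P(Z₂)) = 2.03×10⁻⁵.
(0.784)²·(0.253)²·(0.0143)² / ((0.199)²·(P(DE))³·(0.0126)) = 2.03×10⁻⁵
P(DE)³ = 794 ⇒ P(DE) = 9.26 atm

P(DE) = 9.26 atm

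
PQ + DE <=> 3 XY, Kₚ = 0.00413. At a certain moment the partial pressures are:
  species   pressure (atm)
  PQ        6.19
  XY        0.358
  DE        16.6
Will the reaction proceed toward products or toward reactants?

toward products

Qₚ = P(XY)³ / (P(PQ)·P(DE)) = (0.358)³ / ((6.19)·(16.6)) = 4.47e-4
Qₚ = 4.47e-4 < Kₚ = 0.00413, so the forward reaction proceeds.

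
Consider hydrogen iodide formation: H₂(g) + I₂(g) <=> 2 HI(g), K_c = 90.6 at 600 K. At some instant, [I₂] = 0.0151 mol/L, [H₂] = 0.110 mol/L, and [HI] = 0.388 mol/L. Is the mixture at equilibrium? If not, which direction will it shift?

Q_c = [HI]² / ([H₂]·[I₂]) = (0.388)² / ((0.110)·(0.0151)) = 90.6
Q_c = 90.6 = K_c; the system is at equilibrium.

yes, at equilibrium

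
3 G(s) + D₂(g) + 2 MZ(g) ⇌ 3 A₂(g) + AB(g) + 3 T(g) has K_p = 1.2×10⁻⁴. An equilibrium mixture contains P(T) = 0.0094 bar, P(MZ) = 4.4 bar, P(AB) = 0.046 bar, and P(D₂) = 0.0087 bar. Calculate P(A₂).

(G is a pure solid — omitted from K_p.)
At equilibrium, K_p = P(A₂)³·P(AB)·P(T)³ / (P(D₂)·P(MZ)²) = 1.2×10⁻⁴.
(P(A₂))³·(0.046)·(0.0094)³ / ((0.0087)·(4.4)²) = 1.2×10⁻⁴
P(A₂)³ = 529 ⇒ P(A₂) = 8.1 bar

P(A₂) = 8.1 bar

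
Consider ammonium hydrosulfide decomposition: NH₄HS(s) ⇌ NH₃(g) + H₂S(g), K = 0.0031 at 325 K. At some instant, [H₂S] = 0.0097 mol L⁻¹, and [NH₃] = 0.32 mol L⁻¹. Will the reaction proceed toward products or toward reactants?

neither direction; the system is at equilibrium

(NH₄HS is a pure solid — omitted from Q.)
Q = [NH₃]·[H₂S] = (0.32)·(0.0097) = 0.0031
Q = 0.0031 = K, so the system is already at equilibrium.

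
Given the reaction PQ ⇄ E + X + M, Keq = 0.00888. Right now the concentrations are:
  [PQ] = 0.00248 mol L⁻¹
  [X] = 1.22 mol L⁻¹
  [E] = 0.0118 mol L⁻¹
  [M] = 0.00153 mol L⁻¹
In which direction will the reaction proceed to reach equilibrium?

Q = [E]·[X]·[M] / [PQ] = (0.0118)·(1.22)·(0.00153) / (0.00248) = 0.00888
Q = 0.00888 = Keq, so the system is already at equilibrium.

no net change (already at equilibrium)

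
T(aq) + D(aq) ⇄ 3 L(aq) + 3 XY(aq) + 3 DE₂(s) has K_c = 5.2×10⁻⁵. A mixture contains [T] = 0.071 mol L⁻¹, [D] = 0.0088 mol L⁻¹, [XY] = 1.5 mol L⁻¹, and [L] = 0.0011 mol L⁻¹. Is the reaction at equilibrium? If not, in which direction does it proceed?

to the right

(DE₂ is a pure solid — omitted from Q_c.)
Q_c = [L]³·[XY]³ / ([T]·[D]) = (0.0011)³·(1.5)³ / ((0.071)·(0.0088)) = 7.2×10⁻⁶
Q_c = 7.2×10⁻⁶ < K_c = 5.2×10⁻⁵, so the forward reaction proceeds.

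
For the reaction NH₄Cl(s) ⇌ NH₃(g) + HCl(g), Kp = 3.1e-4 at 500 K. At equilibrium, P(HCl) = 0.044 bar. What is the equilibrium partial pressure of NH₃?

(NH₄Cl is a pure solid — omitted from Kp.)
At equilibrium, Kp = P(NH₃)·P(HCl) = 3.1e-4.
(P(NH₃))·(0.044) = 3.1e-4
P(NH₃) = 0.00705 = 0.0070 bar

P(NH₃) = 0.0070 bar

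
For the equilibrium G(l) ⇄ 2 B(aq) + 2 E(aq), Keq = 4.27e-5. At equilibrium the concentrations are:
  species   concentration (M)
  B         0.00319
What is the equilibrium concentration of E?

[E] = 2.05 M

(G is a pure liquid — omitted from Keq.)
At equilibrium, Keq = [B]²·[E]² = 4.27e-5.
(0.00319)²·([E])² = 4.27e-5
[E]² = 4.20 ⇒ [E] = 2.05 M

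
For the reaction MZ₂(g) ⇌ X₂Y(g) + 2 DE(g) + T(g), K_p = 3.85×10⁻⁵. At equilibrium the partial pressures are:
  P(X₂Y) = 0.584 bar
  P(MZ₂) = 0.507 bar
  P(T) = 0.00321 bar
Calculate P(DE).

At equilibrium, K_p = P(X₂Y)·P(DE)²·P(T) / P(MZ₂) = 3.85×10⁻⁵.
(0.584)·(P(DE))²·(0.00321) / (0.507) = 3.85×10⁻⁵
P(DE)² = 0.0104 ⇒ P(DE) = 0.102 bar

P(DE) = 0.102 bar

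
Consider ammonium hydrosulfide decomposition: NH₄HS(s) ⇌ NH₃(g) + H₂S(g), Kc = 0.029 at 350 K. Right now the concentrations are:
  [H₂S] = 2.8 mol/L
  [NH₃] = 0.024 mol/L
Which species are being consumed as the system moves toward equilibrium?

(NH₄HS is a pure solid — omitted from Qc.)
Qc = [NH₃]·[H₂S] = (0.024)·(2.8) = 0.067
Qc = 0.067 > Kc = 0.029: net reverse reaction.

NH₃, H₂S (products)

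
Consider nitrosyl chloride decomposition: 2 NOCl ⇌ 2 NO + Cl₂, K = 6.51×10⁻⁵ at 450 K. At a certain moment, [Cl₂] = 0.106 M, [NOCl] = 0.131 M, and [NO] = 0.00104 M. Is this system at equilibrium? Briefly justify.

no; Q < K, reaction proceeds forward

Q = [NO]²·[Cl₂] / [NOCl]² = (0.00104)²·(0.106) / (0.131)² = 6.68×10⁻⁶
Q = 6.68×10⁻⁶ < K = 6.51×10⁻⁵: net forward reaction.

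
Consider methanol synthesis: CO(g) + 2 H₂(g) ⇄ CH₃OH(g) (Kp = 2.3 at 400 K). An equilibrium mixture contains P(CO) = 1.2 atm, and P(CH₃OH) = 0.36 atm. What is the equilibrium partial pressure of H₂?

At equilibrium, Kp = P(CH₃OH) / (P(CO)·P(H₂)²) = 2.3.
(0.36) / ((1.2)·(P(H₂))²) = 2.3
P(H₂)² = 0.130 ⇒ P(H₂) = 0.36 atm

P(H₂) = 0.36 atm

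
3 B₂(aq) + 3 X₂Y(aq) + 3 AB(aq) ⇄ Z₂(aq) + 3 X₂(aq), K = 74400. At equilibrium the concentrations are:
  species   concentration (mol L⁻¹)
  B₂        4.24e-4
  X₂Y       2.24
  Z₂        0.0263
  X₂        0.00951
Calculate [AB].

[AB] = 0.0708 mol L⁻¹

At equilibrium, K = [Z₂]·[X₂]³ / ([B₂]³·[X₂Y]³·[AB]³) = 74400.
(0.0263)·(0.00951)³ / ((4.24e-4)³·(2.24)³·([AB])³) = 74400
[AB]³ = 3.55e-4 ⇒ [AB] = 0.0708 mol L⁻¹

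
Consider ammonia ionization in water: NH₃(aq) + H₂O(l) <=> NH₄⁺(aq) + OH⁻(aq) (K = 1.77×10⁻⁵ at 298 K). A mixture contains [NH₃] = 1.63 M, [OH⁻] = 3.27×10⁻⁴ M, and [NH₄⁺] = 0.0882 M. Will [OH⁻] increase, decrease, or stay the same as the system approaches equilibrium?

stay the same

(H₂O is a pure liquid — omitted from Q.)
Q = [NH₄⁺]·[OH⁻] / [NH₃] = (0.0882)·(3.27×10⁻⁴) / (1.63) = 1.77×10⁻⁵
Q = 1.77×10⁻⁵ = K; the system is at equilibrium.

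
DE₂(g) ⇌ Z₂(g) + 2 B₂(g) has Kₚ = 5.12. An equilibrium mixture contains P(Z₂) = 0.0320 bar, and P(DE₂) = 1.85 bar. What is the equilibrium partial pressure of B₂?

P(B₂) = 17.2 bar

At equilibrium, Kₚ = P(Z₂)·P(B₂)² / P(DE₂) = 5.12.
(0.0320)·(P(B₂))² / (1.85) = 5.12
P(B₂)² = 296 ⇒ P(B₂) = 17.2 bar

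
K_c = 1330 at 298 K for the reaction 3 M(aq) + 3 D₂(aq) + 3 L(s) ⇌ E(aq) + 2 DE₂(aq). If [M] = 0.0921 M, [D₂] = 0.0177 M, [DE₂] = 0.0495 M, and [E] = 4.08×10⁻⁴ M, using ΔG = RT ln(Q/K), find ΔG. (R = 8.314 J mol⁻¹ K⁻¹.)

ΔG = -4.34 kJ/mol

(L is a pure solid — omitted from Q_c.)
Q_c = [E]·[DE₂]² / ([M]³·[D₂]³) = (4.08×10⁻⁴)·(0.0495)² / ((0.0921)³·(0.0177)³) = 231
ΔG = RT ln(Q_c/K_c) = (8.314 J mol⁻¹ K⁻¹)(298 K) × ln(231/1330)
   = (2.478 kJ/mol)(-1.751) = -4.34 kJ/mol
ΔG < 0, so the forward reaction is spontaneous (proceeds forward).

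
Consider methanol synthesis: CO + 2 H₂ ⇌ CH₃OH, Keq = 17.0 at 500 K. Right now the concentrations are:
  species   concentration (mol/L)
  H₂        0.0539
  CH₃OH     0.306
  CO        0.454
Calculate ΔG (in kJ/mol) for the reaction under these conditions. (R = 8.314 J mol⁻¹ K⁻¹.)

ΔG = 10.9 kJ/mol

Q = [CH₃OH] / ([CO]·[H₂]²) = (0.306) / ((0.454)·(0.0539)²) = 232
ΔG = RT ln(Q/Keq) = (8.314 J mol⁻¹ K⁻¹)(500 K) × ln(232/17.0)
   = (4.157 kJ/mol)(2.614) = 10.9 kJ/mol
ΔG > 0, so the forward reaction is non-spontaneous (proceeds in reverse).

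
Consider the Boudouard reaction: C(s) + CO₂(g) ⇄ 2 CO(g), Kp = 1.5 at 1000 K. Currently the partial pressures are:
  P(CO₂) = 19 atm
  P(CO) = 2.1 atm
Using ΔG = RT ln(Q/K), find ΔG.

(C is a pure solid — omitted from Qp.)
Qp = P(CO)² / P(CO₂) = (2.1)² / (19) = 0.232
ΔG = RT ln(Qp/Kp) = (8.314 J mol⁻¹ K⁻¹)(1000 K) × ln(0.232/1.5)
   = (8.314 kJ/mol)(-1.866) = -15.5 kJ/mol
ΔG < 0, so the forward reaction is spontaneous (proceeds forward).

ΔG = -15.5 kJ/mol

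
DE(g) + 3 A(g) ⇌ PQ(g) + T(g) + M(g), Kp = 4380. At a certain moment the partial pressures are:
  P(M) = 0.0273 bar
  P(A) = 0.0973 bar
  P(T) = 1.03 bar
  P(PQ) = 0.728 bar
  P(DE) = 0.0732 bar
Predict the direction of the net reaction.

to the right

Qp = P(PQ)·P(T)·P(M) / (P(DE)·P(A)³) = (0.728)·(1.03)·(0.0273) / ((0.0732)·(0.0973)³) = 304
Qp = 304 < Kp = 4380, so the forward reaction proceeds.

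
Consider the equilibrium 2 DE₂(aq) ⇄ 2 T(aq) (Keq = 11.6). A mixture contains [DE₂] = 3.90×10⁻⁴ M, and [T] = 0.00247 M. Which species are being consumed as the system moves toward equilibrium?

T (products)

Q = [T]² / [DE₂]² = (0.00247)² / (3.90×10⁻⁴)² = 40.1
Q = 40.1 > Keq = 11.6: net reverse reaction.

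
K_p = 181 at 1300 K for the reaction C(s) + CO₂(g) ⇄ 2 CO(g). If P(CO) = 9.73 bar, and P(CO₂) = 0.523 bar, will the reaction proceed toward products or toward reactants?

at equilibrium

(C is a pure solid — omitted from Q_p.)
Q_p = P(CO)² / P(CO₂) = (9.73)² / (0.523) = 181
Q_p = 181 = K_p, so the system is already at equilibrium.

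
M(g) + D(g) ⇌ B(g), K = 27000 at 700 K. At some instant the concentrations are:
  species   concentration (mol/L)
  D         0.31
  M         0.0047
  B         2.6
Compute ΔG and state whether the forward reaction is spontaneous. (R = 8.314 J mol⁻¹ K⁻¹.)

Q = [B] / ([M]·[D]) = (2.6) / ((0.0047)·(0.31)) = 1780
ΔG = RT ln(Q/K) = (8.314 J mol⁻¹ K⁻¹)(700 K) × ln(1780/27000)
   = (5.820 kJ/mol)(-2.719) = -15.8 kJ/mol
ΔG < 0, so the forward reaction is spontaneous (proceeds forward).

ΔG = -15.8 kJ/mol; the forward reaction is spontaneous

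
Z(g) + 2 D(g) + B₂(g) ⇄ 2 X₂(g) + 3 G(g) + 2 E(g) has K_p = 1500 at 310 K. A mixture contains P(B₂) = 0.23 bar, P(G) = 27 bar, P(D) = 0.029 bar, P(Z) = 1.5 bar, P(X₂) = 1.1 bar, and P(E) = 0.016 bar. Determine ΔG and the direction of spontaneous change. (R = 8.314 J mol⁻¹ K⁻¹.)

ΔG = 6.80 kJ/mol; the forward reaction is non-spontaneous

Q_p = P(X₂)²·P(G)³·P(E)² / (P(Z)·P(D)²·P(B₂)) = (1.1)²·(27)³·(0.016)² / ((1.5)·(0.029)²·(0.23)) = 21000
ΔG = RT ln(Q_p/K_p) = (8.314 J mol⁻¹ K⁻¹)(310 K) × ln(21000/1500)
   = (2.577 kJ/mol)(2.639) = 6.80 kJ/mol
ΔG > 0, so the forward reaction is non-spontaneous (proceeds in reverse).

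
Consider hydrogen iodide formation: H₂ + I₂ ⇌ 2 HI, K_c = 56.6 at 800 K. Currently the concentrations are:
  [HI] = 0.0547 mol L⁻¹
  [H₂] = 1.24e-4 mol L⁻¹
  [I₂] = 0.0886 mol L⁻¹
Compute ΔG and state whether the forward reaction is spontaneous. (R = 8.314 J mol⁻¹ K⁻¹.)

Q_c = [HI]² / ([H₂]·[I₂]) = (0.0547)² / ((1.24e-4)·(0.0886)) = 272
ΔG = RT ln(Q_c/K_c) = (8.314 J mol⁻¹ K⁻¹)(800 K) × ln(272/56.6)
   = (6.651 kJ/mol)(1.570) = 10.4 kJ/mol
ΔG > 0, so the forward reaction is non-spontaneous (proceeds in reverse).

ΔG = 10.4 kJ/mol; the forward reaction is non-spontaneous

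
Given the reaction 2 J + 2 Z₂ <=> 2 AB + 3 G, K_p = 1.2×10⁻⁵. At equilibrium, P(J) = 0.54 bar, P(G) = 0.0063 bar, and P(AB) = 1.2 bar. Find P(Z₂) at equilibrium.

At equilibrium, K_p = P(AB)²·P(G)³ / (P(J)²·P(Z₂)²) = 1.2×10⁻⁵.
(1.2)²·(0.0063)³ / ((0.54)²·(P(Z₂))²) = 1.2×10⁻⁵
P(Z₂)² = 0.103 ⇒ P(Z₂) = 0.32 bar

P(Z₂) = 0.32 bar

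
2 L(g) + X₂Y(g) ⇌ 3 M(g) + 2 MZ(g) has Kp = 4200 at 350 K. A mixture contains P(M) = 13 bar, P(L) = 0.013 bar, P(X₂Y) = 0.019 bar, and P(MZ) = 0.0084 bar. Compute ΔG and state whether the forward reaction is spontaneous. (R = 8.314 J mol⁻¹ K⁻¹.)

Qp = P(M)³·P(MZ)² / (P(L)²·P(X₂Y)) = (13)³·(0.0084)² / ((0.013)²·(0.019)) = 48300
ΔG = RT ln(Qp/Kp) = (8.314 J mol⁻¹ K⁻¹)(350 K) × ln(48300/4200)
   = (2.910 kJ/mol)(2.442) = 7.11 kJ/mol
ΔG > 0, so the forward reaction is non-spontaneous (proceeds in reverse).

ΔG = 7.11 kJ/mol; the forward reaction is non-spontaneous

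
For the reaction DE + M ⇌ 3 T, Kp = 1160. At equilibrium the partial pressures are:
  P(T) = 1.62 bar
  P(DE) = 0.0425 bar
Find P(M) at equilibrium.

P(M) = 0.0862 bar

At equilibrium, Kp = P(T)³ / (P(DE)·P(M)) = 1160.
(1.62)³ / ((0.0425)·(P(M))) = 1160
P(M) = 0.0862 bar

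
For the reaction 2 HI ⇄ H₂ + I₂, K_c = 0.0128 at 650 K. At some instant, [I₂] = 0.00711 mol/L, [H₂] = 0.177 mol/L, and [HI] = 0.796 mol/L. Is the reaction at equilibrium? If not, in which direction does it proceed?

Q_c = [H₂]·[I₂] / [HI]² = (0.177)·(0.00711) / (0.796)² = 0.00199
Q_c = 0.00199 < K_c = 0.0128, so the forward reaction proceeds.

to the right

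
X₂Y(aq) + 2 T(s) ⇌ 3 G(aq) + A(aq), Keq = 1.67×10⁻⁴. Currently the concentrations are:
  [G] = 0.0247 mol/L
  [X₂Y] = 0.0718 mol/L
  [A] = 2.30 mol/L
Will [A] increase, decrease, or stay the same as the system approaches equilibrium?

decrease

(T is a pure solid — omitted from Q.)
Q = [G]³·[A] / [X₂Y] = (0.0247)³·(2.30) / (0.0718) = 4.83×10⁻⁴
Q = 4.83×10⁻⁴ > Keq = 1.67×10⁻⁴: net reverse reaction.
A is a product, so it decreases.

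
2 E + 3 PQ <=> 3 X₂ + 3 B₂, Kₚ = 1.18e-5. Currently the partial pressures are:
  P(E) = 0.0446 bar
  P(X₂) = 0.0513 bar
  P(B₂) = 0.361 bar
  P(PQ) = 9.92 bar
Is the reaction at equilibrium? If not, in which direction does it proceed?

in the forward direction

Qₚ = P(X₂)³·P(B₂)³ / (P(E)²·P(PQ)³) = (0.0513)³·(0.361)³ / ((0.0446)²·(9.92)³) = 3.27e-6
Qₚ = 3.27e-6 < Kₚ = 1.18e-5, so the forward reaction proceeds.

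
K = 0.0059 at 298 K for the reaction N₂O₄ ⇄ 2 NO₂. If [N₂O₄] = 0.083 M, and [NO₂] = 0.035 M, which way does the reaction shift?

Q = [NO₂]² / [N₂O₄] = (0.035)² / (0.083) = 0.015
Q = 0.015 > K = 0.0059, so the reverse reaction proceeds.

to the left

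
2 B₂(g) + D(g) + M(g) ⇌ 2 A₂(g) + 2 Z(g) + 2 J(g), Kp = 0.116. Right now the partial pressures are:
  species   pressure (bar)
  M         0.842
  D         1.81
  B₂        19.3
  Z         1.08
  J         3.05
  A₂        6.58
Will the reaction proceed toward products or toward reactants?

in the reverse direction

Qp = P(A₂)²·P(Z)²·P(J)² / (P(B₂)²·P(D)·P(M)) = (6.58)²·(1.08)²·(3.05)² / ((19.3)²·(1.81)·(0.842)) = 0.828
Qp = 0.828 > Kp = 0.116, so the reverse reaction proceeds.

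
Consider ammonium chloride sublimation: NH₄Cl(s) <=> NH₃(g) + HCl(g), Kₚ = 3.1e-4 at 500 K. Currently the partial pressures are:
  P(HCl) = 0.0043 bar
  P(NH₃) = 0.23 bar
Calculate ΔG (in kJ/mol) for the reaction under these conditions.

ΔG = 4.82 kJ/mol

(NH₄Cl is a pure solid — omitted from Qₚ.)
Qₚ = P(NH₃)·P(HCl) = (0.23)·(0.0043) = 9.89e-4
ΔG = RT ln(Qₚ/Kₚ) = (8.314 J mol⁻¹ K⁻¹)(500 K) × ln(9.89e-4/3.1e-4)
   = (4.157 kJ/mol)(1.160) = 4.82 kJ/mol
ΔG > 0, so the forward reaction is non-spontaneous (proceeds in reverse).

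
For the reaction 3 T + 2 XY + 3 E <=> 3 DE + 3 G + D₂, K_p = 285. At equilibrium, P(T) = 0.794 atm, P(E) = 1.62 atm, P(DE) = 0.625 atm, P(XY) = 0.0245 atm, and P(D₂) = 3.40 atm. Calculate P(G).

At equilibrium, K_p = P(DE)³·P(G)³·P(D₂) / (P(T)³·P(XY)²·P(E)³) = 285.
(0.625)³·(P(G))³·(3.40) / ((0.794)³·(0.0245)²·(1.62)³) = 285
P(G)³ = 0.439 ⇒ P(G) = 0.760 atm

P(G) = 0.760 atm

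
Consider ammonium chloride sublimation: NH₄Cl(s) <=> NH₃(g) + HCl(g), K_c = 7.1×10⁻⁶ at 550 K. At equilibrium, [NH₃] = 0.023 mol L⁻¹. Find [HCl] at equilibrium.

[HCl] = 3.1×10⁻⁴ mol L⁻¹

(NH₄Cl is a pure solid — omitted from K_c.)
At equilibrium, K_c = [NH₃]·[HCl] = 7.1×10⁻⁶.
(0.023)·([HCl]) = 7.1×10⁻⁶
[HCl] = 3.09×10⁻⁴ = 3.1×10⁻⁴ mol L⁻¹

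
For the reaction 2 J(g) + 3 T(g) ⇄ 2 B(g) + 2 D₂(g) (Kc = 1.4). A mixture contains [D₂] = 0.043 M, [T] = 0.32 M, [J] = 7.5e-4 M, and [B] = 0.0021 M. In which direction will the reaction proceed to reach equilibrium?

in the forward direction

Qc = [B]²·[D₂]² / ([J]²·[T]³) = (0.0021)²·(0.043)² / ((7.5e-4)²·(0.32)³) = 0.44
Qc = 0.44 < Kc = 1.4, so the forward reaction proceeds.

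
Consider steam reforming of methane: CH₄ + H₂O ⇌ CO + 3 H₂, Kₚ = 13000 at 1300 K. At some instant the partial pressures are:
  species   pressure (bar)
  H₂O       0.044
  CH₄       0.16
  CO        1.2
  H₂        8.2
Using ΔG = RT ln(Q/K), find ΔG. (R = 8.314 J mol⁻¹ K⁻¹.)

Qₚ = P(CO)·P(H₂)³ / (P(CH₄)·P(H₂O)) = (1.2)·(8.2)³ / ((0.16)·(0.044)) = 94000
ΔG = RT ln(Qₚ/Kₚ) = (8.314 J mol⁻¹ K⁻¹)(1300 K) × ln(94000/13000)
   = (10.81 kJ/mol)(1.978) = 21.4 kJ/mol
ΔG > 0, so the forward reaction is non-spontaneous (proceeds in reverse).

ΔG = 21.4 kJ/mol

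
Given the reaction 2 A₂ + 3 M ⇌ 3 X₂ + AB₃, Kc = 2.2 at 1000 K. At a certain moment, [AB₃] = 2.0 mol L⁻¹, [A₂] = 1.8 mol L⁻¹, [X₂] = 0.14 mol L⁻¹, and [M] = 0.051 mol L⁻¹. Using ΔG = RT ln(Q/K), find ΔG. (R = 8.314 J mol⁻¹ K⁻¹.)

Qc = [X₂]³·[AB₃] / ([A₂]²·[M]³) = (0.14)³·(2.0) / ((1.8)²·(0.051)³) = 12.8
ΔG = RT ln(Qc/Kc) = (8.314 J mol⁻¹ K⁻¹)(1000 K) × ln(12.8/2.2)
   = (8.314 kJ/mol)(1.761) = 14.6 kJ/mol
ΔG > 0, so the forward reaction is non-spontaneous (proceeds in reverse).

ΔG = 14.6 kJ/mol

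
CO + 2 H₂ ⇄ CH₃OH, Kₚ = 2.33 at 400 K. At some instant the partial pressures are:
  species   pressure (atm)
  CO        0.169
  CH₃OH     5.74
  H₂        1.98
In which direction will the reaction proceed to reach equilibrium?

Qₚ = P(CH₃OH) / (P(CO)·P(H₂)²) = (5.74) / ((0.169)·(1.98)²) = 8.66
Qₚ = 8.66 > Kₚ = 2.33, so the reverse reaction proceeds.

in the reverse direction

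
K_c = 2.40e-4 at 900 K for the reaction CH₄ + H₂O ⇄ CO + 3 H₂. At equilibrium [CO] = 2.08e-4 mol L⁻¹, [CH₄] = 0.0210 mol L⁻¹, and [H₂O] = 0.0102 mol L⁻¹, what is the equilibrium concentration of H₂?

[H₂] = 0.0628 mol L⁻¹

At equilibrium, K_c = [CO]·[H₂]³ / ([CH₄]·[H₂O]) = 2.40e-4.
(2.08e-4)·([H₂])³ / ((0.0210)·(0.0102)) = 2.40e-4
[H₂]³ = 2.47e-4 ⇒ [H₂] = 0.0628 mol L⁻¹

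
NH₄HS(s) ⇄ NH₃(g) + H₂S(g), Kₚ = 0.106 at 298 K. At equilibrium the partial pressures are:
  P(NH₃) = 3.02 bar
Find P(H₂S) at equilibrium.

P(H₂S) = 0.0351 bar

(NH₄HS is a pure solid — omitted from Kₚ.)
At equilibrium, Kₚ = P(NH₃)·P(H₂S) = 0.106.
(3.02)·(P(H₂S)) = 0.106
P(H₂S) = 0.0351 bar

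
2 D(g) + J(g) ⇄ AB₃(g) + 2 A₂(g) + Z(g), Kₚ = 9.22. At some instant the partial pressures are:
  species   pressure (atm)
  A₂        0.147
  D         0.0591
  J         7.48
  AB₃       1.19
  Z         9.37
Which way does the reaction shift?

Qₚ = P(AB₃)·P(A₂)²·P(Z) / (P(D)²·P(J)) = (1.19)·(0.147)²·(9.37) / ((0.0591)²·(7.48)) = 9.22
Qₚ = 9.22 = Kₚ, so the system is already at equilibrium.

neither direction; the system is at equilibrium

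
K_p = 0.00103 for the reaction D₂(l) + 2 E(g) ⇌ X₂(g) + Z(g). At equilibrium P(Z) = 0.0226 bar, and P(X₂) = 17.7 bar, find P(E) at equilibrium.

P(E) = 19.7 bar

(D₂ is a pure liquid — omitted from K_p.)
At equilibrium, K_p = P(X₂)·P(Z) / P(E)² = 0.00103.
(17.7)·(0.0226) / (P(E))² = 0.00103
P(E)² = 388 ⇒ P(E) = 19.7 bar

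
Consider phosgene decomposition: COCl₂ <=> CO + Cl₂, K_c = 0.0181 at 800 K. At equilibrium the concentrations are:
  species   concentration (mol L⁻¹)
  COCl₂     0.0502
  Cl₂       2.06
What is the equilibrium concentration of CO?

[CO] = 4.41e-4 mol L⁻¹

At equilibrium, K_c = [CO]·[Cl₂] / [COCl₂] = 0.0181.
([CO])·(2.06) / (0.0502) = 0.0181
[CO] = 4.41e-4 mol L⁻¹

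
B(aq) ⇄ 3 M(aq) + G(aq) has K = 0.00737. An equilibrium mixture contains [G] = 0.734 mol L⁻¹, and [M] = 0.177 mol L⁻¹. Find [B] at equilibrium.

[B] = 0.552 mol L⁻¹

At equilibrium, K = [M]³·[G] / [B] = 0.00737.
(0.177)³·(0.734) / ([B]) = 0.00737
[B] = 0.552 mol L⁻¹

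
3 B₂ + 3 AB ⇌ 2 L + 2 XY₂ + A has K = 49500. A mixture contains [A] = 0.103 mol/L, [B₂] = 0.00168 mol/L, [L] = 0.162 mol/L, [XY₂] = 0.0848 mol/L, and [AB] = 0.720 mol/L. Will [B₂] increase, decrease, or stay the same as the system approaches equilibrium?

Q = [L]²·[XY₂]²·[A] / ([B₂]³·[AB]³) = (0.162)²·(0.0848)²·(0.103) / ((0.00168)³·(0.720)³) = 11000
Q = 11000 < K = 49500: net forward reaction.
B₂ is a reactant, so it decreases.

decrease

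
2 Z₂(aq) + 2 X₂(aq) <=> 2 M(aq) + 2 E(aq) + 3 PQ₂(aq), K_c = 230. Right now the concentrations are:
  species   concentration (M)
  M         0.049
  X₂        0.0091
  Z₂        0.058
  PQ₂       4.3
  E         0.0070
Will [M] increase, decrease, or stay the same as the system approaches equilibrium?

increase

Q_c = [M]²·[E]²·[PQ₂]³ / ([Z₂]²·[X₂]²) = (0.049)²·(0.0070)²·(4.3)³ / ((0.058)²·(0.0091)²) = 34
Q_c = 34 < K_c = 230: net forward reaction.
M is a product, so it increases.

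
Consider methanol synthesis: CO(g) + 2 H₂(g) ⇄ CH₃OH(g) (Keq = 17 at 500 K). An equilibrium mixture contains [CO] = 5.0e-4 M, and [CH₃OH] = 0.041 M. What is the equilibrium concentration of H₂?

[H₂] = 2.2 M

At equilibrium, Keq = [CH₃OH] / ([CO]·[H₂]²) = 17.
(0.041) / ((5.0e-4)·([H₂])²) = 17
[H₂]² = 4.82 ⇒ [H₂] = 2.2 M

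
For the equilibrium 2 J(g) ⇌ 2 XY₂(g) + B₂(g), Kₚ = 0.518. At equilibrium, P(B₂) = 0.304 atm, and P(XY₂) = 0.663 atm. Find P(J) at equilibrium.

At equilibrium, Kₚ = P(XY₂)²·P(B₂) / P(J)² = 0.518.
(0.663)²·(0.304) / (P(J))² = 0.518
P(J)² = 0.258 ⇒ P(J) = 0.508 atm

P(J) = 0.508 atm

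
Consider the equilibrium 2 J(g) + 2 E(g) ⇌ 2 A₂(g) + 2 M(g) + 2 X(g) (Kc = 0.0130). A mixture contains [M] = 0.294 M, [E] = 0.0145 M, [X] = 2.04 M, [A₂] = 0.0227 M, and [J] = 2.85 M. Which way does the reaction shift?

to the left

Qc = [A₂]²·[M]²·[X]² / ([J]²·[E]²) = (0.0227)²·(0.294)²·(2.04)² / ((2.85)²·(0.0145)²) = 0.109
Qc = 0.109 > Kc = 0.0130, so the reverse reaction proceeds.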